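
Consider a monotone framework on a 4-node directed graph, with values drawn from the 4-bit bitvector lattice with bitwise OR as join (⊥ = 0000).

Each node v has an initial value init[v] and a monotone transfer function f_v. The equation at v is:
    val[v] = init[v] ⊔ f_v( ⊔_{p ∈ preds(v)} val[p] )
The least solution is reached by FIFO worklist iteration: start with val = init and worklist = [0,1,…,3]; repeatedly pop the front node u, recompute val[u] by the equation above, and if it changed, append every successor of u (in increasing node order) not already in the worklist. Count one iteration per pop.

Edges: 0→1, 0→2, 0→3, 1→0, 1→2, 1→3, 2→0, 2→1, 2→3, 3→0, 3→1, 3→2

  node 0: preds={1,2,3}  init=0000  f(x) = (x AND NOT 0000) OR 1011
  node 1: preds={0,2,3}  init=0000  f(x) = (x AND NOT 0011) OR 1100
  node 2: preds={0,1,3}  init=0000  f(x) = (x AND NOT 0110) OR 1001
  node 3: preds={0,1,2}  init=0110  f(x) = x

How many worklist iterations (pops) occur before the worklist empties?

Worklist (7 pops):
  #1 pop 0: in=0110 → 1111 (was 0000); enqueue []
  #2 pop 1: in=1111 → 1100 (was 0000); enqueue [0]
  #3 pop 2: in=1111 → 1001 (was 0000); enqueue [1]
  #4 pop 3: in=1111 → 1111 (was 0110); enqueue [2]
  #5 pop 0: in=1111 → 1111 (no change)
  #6 pop 1: in=1111 → 1100 (no change)
  #7 pop 2: in=1111 → 1001 (no change)

Fixpoint:
  val[0] = 1111
  val[1] = 1100
  val[2] = 1001
  val[3] = 1111

7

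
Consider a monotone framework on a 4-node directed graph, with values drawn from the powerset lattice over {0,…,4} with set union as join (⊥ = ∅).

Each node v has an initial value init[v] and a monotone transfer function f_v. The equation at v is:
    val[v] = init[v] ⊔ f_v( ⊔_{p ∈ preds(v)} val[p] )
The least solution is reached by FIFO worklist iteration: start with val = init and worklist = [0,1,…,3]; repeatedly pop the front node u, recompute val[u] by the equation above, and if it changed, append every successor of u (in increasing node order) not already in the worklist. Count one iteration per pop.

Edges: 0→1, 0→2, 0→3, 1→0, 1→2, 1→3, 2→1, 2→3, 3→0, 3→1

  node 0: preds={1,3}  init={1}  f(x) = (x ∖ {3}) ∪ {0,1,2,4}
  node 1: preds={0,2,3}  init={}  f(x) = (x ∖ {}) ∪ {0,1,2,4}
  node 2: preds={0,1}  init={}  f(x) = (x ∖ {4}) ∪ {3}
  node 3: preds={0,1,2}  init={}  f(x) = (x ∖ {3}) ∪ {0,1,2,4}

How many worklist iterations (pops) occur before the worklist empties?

9

Iteration log — 9 steps:
  step 1. node 0  ⊔preds={}  new={0,1,2,4}  old={1}  +wl: 
  step 2. node 1  ⊔preds={0,1,2,4}  new={0,1,2,4}  old={}  +wl: 0
  step 3. node 2  ⊔preds={0,1,2,4}  new={0,1,2,3}  old={}  +wl: 1
  step 4. node 3  ⊔preds={0,1,2,3,4}  new={0,1,2,4}  old={}  +wl: 
  step 5. node 0  ⊔preds={0,1,2,4}  new={0,1,2,4}  stable
  step 6. node 1  ⊔preds={0,1,2,3,4}  new={0,1,2,3,4}  old={0,1,2,4}  +wl: 0,2,3
  step 7. node 0  ⊔preds={0,1,2,3,4}  new={0,1,2,4}  stable
  step 8. node 2  ⊔preds={0,1,2,3,4}  new={0,1,2,3}  stable
  step 9. node 3  ⊔preds={0,1,2,3,4}  new={0,1,2,4}  stable

Least fixpoint reached:
  node 0: {0,1,2,4}
  node 1: {0,1,2,3,4}
  node 2: {0,1,2,3}
  node 3: {0,1,2,4}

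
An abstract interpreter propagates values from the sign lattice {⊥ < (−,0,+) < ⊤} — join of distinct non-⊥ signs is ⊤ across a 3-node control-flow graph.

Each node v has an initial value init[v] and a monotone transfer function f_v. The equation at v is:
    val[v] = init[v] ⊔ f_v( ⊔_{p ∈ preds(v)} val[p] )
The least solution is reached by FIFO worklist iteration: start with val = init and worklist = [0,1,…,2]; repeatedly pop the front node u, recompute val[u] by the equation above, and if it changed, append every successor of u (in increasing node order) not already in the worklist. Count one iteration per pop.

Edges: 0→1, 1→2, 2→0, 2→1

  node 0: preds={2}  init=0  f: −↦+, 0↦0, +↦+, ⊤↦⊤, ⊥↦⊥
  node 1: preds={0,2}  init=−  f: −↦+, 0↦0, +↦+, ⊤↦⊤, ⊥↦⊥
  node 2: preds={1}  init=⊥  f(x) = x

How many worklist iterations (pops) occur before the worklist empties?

Worklist (5 pops):
  #1 pop 0: in=⊥ → 0 (no change)
  #2 pop 1: in=0 → ⊤ (was −); enqueue []
  #3 pop 2: in=⊤ → ⊤ (was ⊥); enqueue [0,1]
  #4 pop 0: in=⊤ → ⊤ (was 0); enqueue []
  #5 pop 1: in=⊤ → ⊤ (no change)

Fixpoint:
  val[0] = ⊤
  val[1] = ⊤
  val[2] = ⊤

5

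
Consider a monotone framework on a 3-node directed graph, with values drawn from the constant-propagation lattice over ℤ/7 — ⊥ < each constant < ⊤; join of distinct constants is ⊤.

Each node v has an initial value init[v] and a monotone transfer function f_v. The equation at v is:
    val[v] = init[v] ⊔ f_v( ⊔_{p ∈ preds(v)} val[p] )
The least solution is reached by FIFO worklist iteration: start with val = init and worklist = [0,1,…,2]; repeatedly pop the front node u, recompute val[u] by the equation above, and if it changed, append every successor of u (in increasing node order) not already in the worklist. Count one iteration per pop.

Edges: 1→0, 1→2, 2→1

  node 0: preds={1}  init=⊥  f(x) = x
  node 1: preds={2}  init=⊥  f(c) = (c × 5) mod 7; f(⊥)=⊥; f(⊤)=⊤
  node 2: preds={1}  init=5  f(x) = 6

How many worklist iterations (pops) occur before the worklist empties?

Worklist (7 pops):
  #1 pop 0: in=⊥ → ⊥ (no change)
  #2 pop 1: in=5 → 4 (was ⊥); enqueue [0]
  #3 pop 2: in=4 → ⊤ (was 5); enqueue [1]
  #4 pop 0: in=4 → 4 (was ⊥); enqueue []
  #5 pop 1: in=⊤ → ⊤ (was 4); enqueue [0,2]
  #6 pop 0: in=⊤ → ⊤ (was 4); enqueue []
  #7 pop 2: in=⊤ → ⊤ (no change)

Fixpoint:
  val[0] = ⊤
  val[1] = ⊤
  val[2] = ⊤

7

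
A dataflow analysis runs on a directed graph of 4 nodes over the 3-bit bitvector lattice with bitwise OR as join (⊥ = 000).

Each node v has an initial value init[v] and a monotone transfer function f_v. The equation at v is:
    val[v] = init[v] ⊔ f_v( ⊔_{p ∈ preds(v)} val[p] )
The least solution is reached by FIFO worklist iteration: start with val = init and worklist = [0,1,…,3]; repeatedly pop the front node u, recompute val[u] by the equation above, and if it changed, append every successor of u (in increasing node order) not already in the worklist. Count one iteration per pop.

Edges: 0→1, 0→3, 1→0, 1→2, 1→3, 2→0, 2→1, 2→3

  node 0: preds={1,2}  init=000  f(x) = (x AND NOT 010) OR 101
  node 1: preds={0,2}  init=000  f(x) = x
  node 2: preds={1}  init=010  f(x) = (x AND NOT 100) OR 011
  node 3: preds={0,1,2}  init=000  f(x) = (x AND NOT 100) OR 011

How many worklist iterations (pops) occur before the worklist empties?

6

Iteration log — 6 steps:
  step 1. node 0  ⊔preds=010  new=101  old=000  +wl: 
  step 2. node 1  ⊔preds=111  new=111  old=000  +wl: 0
  step 3. node 2  ⊔preds=111  new=011  old=010  +wl: 1
  step 4. node 3  ⊔preds=111  new=011  old=000  +wl: 
  step 5. node 0  ⊔preds=111  new=101  stable
  step 6. node 1  ⊔preds=111  new=111  stable

Least fixpoint reached:
  node 0: 101
  node 1: 111
  node 2: 011
  node 3: 011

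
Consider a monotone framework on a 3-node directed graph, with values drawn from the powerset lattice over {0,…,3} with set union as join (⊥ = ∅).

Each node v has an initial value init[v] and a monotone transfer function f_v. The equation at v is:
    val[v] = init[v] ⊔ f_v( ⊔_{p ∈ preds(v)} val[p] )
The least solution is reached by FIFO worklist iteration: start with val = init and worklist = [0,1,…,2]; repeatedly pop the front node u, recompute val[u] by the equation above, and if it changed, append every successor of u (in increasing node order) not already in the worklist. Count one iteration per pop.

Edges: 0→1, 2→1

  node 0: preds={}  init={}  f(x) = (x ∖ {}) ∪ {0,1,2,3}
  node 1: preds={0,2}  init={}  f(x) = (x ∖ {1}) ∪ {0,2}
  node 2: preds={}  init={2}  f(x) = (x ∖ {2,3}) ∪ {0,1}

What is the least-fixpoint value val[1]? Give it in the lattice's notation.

{0,2,3}

Trace (4 dequeues):
  [1] u=0 | in {} | out {0,1,2,3} | prev {} | push {}
  [2] u=1 | in {0,1,2,3} | out {0,2,3} | prev {} | push {}
  [3] u=2 | in {} | out {0,1,2} | prev {2} | push {1}
  [4] u=1 | in {0,1,2,3} | out {0,2,3} | ==

Converged values:
  [0] {0,1,2,3}
  [1] {0,2,3}
  [2] {0,1,2}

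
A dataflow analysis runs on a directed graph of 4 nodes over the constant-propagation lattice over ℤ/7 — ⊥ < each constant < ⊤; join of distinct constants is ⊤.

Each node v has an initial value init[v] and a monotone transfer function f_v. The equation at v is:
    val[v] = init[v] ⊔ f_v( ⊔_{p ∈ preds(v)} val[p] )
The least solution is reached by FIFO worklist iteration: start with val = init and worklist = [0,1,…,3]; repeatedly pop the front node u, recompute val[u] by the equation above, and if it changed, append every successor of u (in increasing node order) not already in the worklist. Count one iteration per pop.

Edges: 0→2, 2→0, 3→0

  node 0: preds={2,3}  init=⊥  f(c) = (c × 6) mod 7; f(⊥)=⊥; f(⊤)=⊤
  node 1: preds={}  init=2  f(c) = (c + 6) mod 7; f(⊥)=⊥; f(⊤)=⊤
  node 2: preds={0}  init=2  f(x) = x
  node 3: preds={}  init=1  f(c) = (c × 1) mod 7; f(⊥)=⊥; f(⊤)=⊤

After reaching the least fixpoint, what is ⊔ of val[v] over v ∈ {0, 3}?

Worklist (5 pops):
  #1 pop 0: in=⊤ → ⊤ (was ⊥); enqueue []
  #2 pop 1: in=⊥ → 2 (no change)
  #3 pop 2: in=⊤ → ⊤ (was 2); enqueue [0]
  #4 pop 3: in=⊥ → 1 (no change)
  #5 pop 0: in=⊤ → ⊤ (no change)

Fixpoint:
  val[0] = ⊤
  val[1] = 2
  val[2] = ⊤
  val[3] = 1

⊤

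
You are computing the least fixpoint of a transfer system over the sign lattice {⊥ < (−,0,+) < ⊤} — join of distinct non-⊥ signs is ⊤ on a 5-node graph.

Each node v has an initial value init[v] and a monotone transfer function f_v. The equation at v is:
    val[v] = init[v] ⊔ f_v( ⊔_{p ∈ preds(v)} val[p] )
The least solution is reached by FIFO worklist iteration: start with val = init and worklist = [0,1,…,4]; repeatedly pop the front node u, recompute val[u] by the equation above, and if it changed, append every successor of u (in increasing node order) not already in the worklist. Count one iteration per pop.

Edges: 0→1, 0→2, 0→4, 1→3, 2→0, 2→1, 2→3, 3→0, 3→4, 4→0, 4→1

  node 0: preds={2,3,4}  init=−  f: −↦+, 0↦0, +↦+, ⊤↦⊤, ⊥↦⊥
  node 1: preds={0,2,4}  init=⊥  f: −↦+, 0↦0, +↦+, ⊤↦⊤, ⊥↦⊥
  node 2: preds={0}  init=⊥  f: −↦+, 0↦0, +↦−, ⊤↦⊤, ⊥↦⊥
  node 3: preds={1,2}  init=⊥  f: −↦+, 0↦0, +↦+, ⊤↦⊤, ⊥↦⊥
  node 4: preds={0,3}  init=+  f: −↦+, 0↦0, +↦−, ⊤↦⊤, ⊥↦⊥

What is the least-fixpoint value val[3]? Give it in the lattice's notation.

⊤

Worklist (7 pops):
  #1 pop 0: in=+ → ⊤ (was −); enqueue []
  #2 pop 1: in=⊤ → ⊤ (was ⊥); enqueue []
  #3 pop 2: in=⊤ → ⊤ (was ⊥); enqueue [0,1]
  #4 pop 3: in=⊤ → ⊤ (was ⊥); enqueue []
  #5 pop 4: in=⊤ → ⊤ (was +); enqueue []
  #6 pop 0: in=⊤ → ⊤ (no change)
  #7 pop 1: in=⊤ → ⊤ (no change)

Fixpoint:
  val[0] = ⊤
  val[1] = ⊤
  val[2] = ⊤
  val[3] = ⊤
  val[4] = ⊤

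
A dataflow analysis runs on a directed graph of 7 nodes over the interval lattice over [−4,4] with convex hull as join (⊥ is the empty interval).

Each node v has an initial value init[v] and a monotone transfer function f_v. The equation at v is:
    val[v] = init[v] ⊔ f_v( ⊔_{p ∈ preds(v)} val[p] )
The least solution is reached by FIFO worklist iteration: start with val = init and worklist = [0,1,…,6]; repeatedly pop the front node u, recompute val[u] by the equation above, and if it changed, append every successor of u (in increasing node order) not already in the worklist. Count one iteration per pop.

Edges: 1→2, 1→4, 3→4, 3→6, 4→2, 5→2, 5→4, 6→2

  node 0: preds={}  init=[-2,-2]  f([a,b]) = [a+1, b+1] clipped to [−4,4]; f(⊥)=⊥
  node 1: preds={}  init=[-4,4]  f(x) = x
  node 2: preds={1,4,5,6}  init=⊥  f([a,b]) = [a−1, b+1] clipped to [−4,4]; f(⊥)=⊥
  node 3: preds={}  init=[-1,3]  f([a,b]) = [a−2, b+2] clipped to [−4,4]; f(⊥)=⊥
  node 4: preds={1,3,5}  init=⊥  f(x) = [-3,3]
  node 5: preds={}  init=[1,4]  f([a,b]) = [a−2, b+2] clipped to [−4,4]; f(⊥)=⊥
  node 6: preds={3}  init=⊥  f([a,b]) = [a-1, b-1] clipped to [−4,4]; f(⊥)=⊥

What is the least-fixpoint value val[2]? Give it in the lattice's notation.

[-4,4]

Iteration log — 8 steps:
  step 1. node 0  ⊔preds=⊥  new=[-2,-2]  stable
  step 2. node 1  ⊔preds=⊥  new=[-4,4]  stable
  step 3. node 2  ⊔preds=[-4,4]  new=[-4,4]  old=⊥  +wl: 
  step 4. node 3  ⊔preds=⊥  new=[-1,3]  stable
  step 5. node 4  ⊔preds=[-4,4]  new=[-3,3]  old=⊥  +wl: 2
  step 6. node 5  ⊔preds=⊥  new=[1,4]  stable
  step 7. node 6  ⊔preds=[-1,3]  new=[-2,2]  old=⊥  +wl: 
  step 8. node 2  ⊔preds=[-4,4]  new=[-4,4]  stable

Least fixpoint reached:
  node 0: [-2,-2]
  node 1: [-4,4]
  node 2: [-4,4]
  node 3: [-1,3]
  node 4: [-3,3]
  node 5: [1,4]
  node 6: [-2,2]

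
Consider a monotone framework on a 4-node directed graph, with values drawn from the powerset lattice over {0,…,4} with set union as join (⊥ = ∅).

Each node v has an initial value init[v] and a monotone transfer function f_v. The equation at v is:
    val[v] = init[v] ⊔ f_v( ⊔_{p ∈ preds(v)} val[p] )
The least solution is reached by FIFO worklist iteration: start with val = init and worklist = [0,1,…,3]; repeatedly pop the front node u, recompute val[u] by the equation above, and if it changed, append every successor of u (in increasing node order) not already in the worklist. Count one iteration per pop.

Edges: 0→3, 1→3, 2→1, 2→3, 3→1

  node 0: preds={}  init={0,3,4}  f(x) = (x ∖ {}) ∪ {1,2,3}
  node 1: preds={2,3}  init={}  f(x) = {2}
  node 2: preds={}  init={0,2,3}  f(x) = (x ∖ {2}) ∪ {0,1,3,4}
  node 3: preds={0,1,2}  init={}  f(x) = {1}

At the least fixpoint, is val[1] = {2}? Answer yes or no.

yes

Trace (5 dequeues):
  [1] u=0 | in {} | out {0,1,2,3,4} | prev {0,3,4} | push {}
  [2] u=1 | in {0,2,3} | out {2} | prev {} | push {}
  [3] u=2 | in {} | out {0,1,2,3,4} | prev {0,2,3} | push {1}
  [4] u=3 | in {0,1,2,3,4} | out {1} | prev {} | push {}
  [5] u=1 | in {0,1,2,3,4} | out {2} | ==

Converged values:
  [0] {0,1,2,3,4}
  [1] {2}
  [2] {0,1,2,3,4}
  [3] {1}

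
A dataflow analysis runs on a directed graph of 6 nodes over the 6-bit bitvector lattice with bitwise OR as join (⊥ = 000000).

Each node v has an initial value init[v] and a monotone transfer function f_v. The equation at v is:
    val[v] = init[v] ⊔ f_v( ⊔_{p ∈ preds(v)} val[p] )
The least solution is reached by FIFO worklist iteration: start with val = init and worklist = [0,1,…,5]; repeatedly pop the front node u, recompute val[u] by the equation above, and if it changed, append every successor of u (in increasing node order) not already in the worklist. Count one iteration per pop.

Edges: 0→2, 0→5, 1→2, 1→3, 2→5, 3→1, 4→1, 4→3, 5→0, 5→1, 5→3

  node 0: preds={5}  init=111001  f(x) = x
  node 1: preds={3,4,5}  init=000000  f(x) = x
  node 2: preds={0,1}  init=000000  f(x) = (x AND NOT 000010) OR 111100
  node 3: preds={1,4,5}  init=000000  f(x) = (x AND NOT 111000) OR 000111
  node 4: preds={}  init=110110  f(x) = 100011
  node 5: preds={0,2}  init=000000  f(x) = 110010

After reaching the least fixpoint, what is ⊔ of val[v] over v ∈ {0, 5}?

111011

Worklist (11 pops):
  #1 pop 0: in=000000 → 111001 (no change)
  #2 pop 1: in=110110 → 110110 (was 000000); enqueue []
  #3 pop 2: in=111111 → 111101 (was 000000); enqueue []
  #4 pop 3: in=110110 → 000111 (was 000000); enqueue [1]
  #5 pop 4: in=000000 → 110111 (was 110110); enqueue [3]
  #6 pop 5: in=111101 → 110010 (was 000000); enqueue [0]
  #7 pop 1: in=110111 → 110111 (was 110110); enqueue [2]
  #8 pop 3: in=110111 → 000111 (no change)
  #9 pop 0: in=110010 → 111011 (was 111001); enqueue [5]
  #10 pop 2: in=111111 → 111101 (no change)
  #11 pop 5: in=111111 → 110010 (no change)

Fixpoint:
  val[0] = 111011
  val[1] = 110111
  val[2] = 111101
  val[3] = 000111
  val[4] = 110111
  val[5] = 110010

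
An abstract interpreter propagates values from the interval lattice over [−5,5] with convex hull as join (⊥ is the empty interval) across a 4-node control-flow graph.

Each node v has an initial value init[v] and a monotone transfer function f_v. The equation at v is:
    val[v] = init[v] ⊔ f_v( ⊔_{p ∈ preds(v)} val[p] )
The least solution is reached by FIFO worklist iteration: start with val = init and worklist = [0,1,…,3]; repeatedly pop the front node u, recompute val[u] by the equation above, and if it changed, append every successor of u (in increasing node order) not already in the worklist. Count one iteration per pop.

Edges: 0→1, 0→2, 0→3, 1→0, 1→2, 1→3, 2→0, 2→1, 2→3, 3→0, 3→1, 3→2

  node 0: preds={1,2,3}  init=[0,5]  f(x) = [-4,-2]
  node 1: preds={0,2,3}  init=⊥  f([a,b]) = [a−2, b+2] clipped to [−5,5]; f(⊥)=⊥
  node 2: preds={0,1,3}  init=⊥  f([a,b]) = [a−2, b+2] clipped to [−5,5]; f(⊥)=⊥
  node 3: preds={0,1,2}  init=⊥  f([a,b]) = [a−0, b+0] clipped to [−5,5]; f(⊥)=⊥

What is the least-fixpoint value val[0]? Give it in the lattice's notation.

[-4,5]

Iteration log — 7 steps:
  step 1. node 0  ⊔preds=⊥  new=[-4,5]  old=[0,5]  +wl: 
  step 2. node 1  ⊔preds=[-4,5]  new=[-5,5]  old=⊥  +wl: 0
  step 3. node 2  ⊔preds=[-5,5]  new=[-5,5]  old=⊥  +wl: 1
  step 4. node 3  ⊔preds=[-5,5]  new=[-5,5]  old=⊥  +wl: 2
  step 5. node 0  ⊔preds=[-5,5]  new=[-4,5]  stable
  step 6. node 1  ⊔preds=[-5,5]  new=[-5,5]  stable
  step 7. node 2  ⊔preds=[-5,5]  new=[-5,5]  stable

Least fixpoint reached:
  node 0: [-4,5]
  node 1: [-5,5]
  node 2: [-5,5]
  node 3: [-5,5]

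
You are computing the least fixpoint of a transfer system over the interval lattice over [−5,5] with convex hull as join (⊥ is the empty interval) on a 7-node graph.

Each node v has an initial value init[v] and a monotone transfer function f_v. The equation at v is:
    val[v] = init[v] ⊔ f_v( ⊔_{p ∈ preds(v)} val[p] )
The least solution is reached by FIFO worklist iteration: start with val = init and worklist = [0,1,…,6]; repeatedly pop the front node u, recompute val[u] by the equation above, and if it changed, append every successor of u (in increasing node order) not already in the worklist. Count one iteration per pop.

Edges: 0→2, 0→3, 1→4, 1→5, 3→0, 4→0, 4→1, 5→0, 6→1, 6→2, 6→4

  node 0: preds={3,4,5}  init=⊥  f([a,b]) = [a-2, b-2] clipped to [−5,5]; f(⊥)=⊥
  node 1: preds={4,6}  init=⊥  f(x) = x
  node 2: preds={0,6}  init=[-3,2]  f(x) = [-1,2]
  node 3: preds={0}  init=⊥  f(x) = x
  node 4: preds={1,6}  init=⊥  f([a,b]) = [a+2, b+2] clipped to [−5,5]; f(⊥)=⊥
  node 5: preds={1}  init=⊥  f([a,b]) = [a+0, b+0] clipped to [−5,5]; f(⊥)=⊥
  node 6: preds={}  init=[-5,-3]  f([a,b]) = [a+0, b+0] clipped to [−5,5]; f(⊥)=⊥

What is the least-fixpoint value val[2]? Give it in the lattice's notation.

[-3,2]

Iteration log — 32 steps:
  step 1. node 0  ⊔preds=⊥  new=⊥  stable
  step 2. node 1  ⊔preds=[-5,-3]  new=[-5,-3]  old=⊥  +wl: 
  step 3. node 2  ⊔preds=[-5,-3]  new=[-3,2]  stable
  step 4. node 3  ⊔preds=⊥  new=⊥  stable
  step 5. node 4  ⊔preds=[-5,-3]  new=[-3,-1]  old=⊥  +wl: 0,1
  step 6. node 5  ⊔preds=[-5,-3]  new=[-5,-3]  old=⊥  +wl: 
  step 7. node 6  ⊔preds=⊥  new=[-5,-3]  stable
  step 8. node 0  ⊔preds=[-5,-1]  new=[-5,-3]  old=⊥  +wl: 2,3
  step 9. node 1  ⊔preds=[-5,-1]  new=[-5,-1]  old=[-5,-3]  +wl: 4,5
  step 10. node 2  ⊔preds=[-5,-3]  new=[-3,2]  stable
  step 11. node 3  ⊔preds=[-5,-3]  new=[-5,-3]  old=⊥  +wl: 0
  step 12. node 4  ⊔preds=[-5,-1]  new=[-3,1]  old=[-3,-1]  +wl: 1
  step 13. node 5  ⊔preds=[-5,-1]  new=[-5,-1]  old=[-5,-3]  +wl: 
  step 14. node 0  ⊔preds=[-5,1]  new=[-5,-1]  old=[-5,-3]  +wl: 2,3
  step 15. node 1  ⊔preds=[-5,1]  new=[-5,1]  old=[-5,-1]  +wl: 4,5
  step 16. node 2  ⊔preds=[-5,-1]  new=[-3,2]  stable
  step 17. node 3  ⊔preds=[-5,-1]  new=[-5,-1]  old=[-5,-3]  +wl: 0
  step 18. node 4  ⊔preds=[-5,1]  new=[-3,3]  old=[-3,1]  +wl: 1
  step 19. node 5  ⊔preds=[-5,1]  new=[-5,1]  old=[-5,-1]  +wl: 
  step 20. node 0  ⊔preds=[-5,3]  new=[-5,1]  old=[-5,-1]  +wl: 2,3
  step 21. node 1  ⊔preds=[-5,3]  new=[-5,3]  old=[-5,1]  +wl: 4,5
  step 22. node 2  ⊔preds=[-5,1]  new=[-3,2]  stable
  step 23. node 3  ⊔preds=[-5,1]  new=[-5,1]  old=[-5,-1]  +wl: 0
  step 24. node 4  ⊔preds=[-5,3]  new=[-3,5]  old=[-3,3]  +wl: 1
  step 25. node 5  ⊔preds=[-5,3]  new=[-5,3]  old=[-5,1]  +wl: 
  step 26. node 0  ⊔preds=[-5,5]  new=[-5,3]  old=[-5,1]  +wl: 2,3
  step 27. node 1  ⊔preds=[-5,5]  new=[-5,5]  old=[-5,3]  +wl: 4,5
  step 28. node 2  ⊔preds=[-5,3]  new=[-3,2]  stable
  step 29. node 3  ⊔preds=[-5,3]  new=[-5,3]  old=[-5,1]  +wl: 0
  step 30. node 4  ⊔preds=[-5,5]  new=[-3,5]  stable
  step 31. node 5  ⊔preds=[-5,5]  new=[-5,5]  old=[-5,3]  +wl: 
  step 32. node 0  ⊔preds=[-5,5]  new=[-5,3]  stable

Least fixpoint reached:
  node 0: [-5,3]
  node 1: [-5,5]
  node 2: [-3,2]
  node 3: [-5,3]
  node 4: [-3,5]
  node 5: [-5,5]
  node 6: [-5,-3]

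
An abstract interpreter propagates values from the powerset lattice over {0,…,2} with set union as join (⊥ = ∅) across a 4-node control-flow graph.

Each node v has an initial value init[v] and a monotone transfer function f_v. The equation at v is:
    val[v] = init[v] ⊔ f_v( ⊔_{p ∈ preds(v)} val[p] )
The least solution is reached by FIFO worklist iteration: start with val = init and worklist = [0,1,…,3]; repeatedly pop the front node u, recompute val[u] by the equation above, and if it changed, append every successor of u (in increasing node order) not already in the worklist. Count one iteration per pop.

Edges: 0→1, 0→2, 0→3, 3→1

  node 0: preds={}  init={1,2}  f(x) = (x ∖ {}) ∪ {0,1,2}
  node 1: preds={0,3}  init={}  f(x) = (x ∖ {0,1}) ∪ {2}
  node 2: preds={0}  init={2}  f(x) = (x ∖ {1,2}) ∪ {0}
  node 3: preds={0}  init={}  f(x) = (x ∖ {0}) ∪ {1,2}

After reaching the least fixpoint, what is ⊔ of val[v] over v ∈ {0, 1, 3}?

Trace (5 dequeues):
  [1] u=0 | in {} | out {0,1,2} | prev {1,2} | push {}
  [2] u=1 | in {0,1,2} | out {2} | prev {} | push {}
  [3] u=2 | in {0,1,2} | out {0,2} | prev {2} | push {}
  [4] u=3 | in {0,1,2} | out {1,2} | prev {} | push {1}
  [5] u=1 | in {0,1,2} | out {2} | ==

Converged values:
  [0] {0,1,2}
  [1] {2}
  [2] {0,2}
  [3] {1,2}

{0,1,2}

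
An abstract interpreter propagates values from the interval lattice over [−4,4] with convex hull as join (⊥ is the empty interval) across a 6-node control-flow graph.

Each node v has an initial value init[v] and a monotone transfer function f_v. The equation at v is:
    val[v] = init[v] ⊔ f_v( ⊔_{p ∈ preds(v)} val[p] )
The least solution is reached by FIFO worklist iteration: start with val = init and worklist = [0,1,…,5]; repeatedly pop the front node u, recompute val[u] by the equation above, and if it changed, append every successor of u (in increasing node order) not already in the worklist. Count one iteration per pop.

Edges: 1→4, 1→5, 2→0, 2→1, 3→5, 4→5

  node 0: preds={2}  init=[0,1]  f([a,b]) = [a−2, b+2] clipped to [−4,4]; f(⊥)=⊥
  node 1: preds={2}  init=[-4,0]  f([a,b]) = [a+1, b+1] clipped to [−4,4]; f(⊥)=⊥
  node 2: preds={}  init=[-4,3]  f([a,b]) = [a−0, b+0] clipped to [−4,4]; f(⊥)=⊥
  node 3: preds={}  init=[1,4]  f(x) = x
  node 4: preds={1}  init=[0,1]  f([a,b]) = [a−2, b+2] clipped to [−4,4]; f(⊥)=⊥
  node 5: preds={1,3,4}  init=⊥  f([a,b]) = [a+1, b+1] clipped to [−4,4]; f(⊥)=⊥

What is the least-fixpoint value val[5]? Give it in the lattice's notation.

Worklist (6 pops):
  #1 pop 0: in=[-4,3] → [-4,4] (was [0,1]); enqueue []
  #2 pop 1: in=[-4,3] → [-4,4] (was [-4,0]); enqueue []
  #3 pop 2: in=⊥ → [-4,3] (no change)
  #4 pop 3: in=⊥ → [1,4] (no change)
  #5 pop 4: in=[-4,4] → [-4,4] (was [0,1]); enqueue []
  #6 pop 5: in=[-4,4] → [-3,4] (was ⊥); enqueue []

Fixpoint:
  val[0] = [-4,4]
  val[1] = [-4,4]
  val[2] = [-4,3]
  val[3] = [1,4]
  val[4] = [-4,4]
  val[5] = [-3,4]

[-3,4]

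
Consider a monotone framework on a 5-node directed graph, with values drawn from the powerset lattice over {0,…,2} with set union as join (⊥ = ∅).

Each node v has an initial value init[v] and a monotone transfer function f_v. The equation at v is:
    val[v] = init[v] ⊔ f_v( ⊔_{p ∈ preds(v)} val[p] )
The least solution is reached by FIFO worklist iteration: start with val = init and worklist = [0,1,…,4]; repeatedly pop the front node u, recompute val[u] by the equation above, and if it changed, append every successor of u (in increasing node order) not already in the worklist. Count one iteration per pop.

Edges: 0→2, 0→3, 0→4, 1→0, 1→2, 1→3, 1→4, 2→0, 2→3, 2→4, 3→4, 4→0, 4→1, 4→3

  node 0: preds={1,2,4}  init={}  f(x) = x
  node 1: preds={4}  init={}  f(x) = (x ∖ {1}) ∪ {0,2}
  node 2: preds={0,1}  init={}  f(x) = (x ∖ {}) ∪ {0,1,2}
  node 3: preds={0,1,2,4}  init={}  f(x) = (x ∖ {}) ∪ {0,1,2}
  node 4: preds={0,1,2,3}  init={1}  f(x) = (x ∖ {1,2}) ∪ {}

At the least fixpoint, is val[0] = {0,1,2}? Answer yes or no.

yes

Iteration log — 10 steps:
  step 1. node 0  ⊔preds={1}  new={1}  old={}  +wl: 
  step 2. node 1  ⊔preds={1}  new={0,2}  old={}  +wl: 0
  step 3. node 2  ⊔preds={0,1,2}  new={0,1,2}  old={}  +wl: 
  step 4. node 3  ⊔preds={0,1,2}  new={0,1,2}  old={}  +wl: 
  step 5. node 4  ⊔preds={0,1,2}  new={0,1}  old={1}  +wl: 1,3
  step 6. node 0  ⊔preds={0,1,2}  new={0,1,2}  old={1}  +wl: 2,4
  step 7. node 1  ⊔preds={0,1}  new={0,2}  stable
  step 8. node 3  ⊔preds={0,1,2}  new={0,1,2}  stable
  step 9. node 2  ⊔preds={0,1,2}  new={0,1,2}  stable
  step 10. node 4  ⊔preds={0,1,2}  new={0,1}  stable

Least fixpoint reached:
  node 0: {0,1,2}
  node 1: {0,2}
  node 2: {0,1,2}
  node 3: {0,1,2}
  node 4: {0,1}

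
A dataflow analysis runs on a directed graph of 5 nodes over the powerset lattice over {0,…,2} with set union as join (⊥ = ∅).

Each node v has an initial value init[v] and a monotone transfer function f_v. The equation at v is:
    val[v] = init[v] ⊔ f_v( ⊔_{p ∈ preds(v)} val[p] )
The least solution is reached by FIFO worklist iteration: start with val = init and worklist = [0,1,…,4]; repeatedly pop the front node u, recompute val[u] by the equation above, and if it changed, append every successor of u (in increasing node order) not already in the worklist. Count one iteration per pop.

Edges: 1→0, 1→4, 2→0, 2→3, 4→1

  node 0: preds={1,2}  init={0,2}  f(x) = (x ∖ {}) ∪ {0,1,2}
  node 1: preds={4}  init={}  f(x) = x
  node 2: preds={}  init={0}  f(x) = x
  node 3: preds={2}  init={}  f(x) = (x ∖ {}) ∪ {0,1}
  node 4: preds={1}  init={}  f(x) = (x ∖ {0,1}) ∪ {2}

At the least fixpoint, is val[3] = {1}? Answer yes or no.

Iteration log — 8 steps:
  step 1. node 0  ⊔preds={0}  new={0,1,2}  old={0,2}  +wl: 
  step 2. node 1  ⊔preds={}  new={}  stable
  step 3. node 2  ⊔preds={}  new={0}  stable
  step 4. node 3  ⊔preds={0}  new={0,1}  old={}  +wl: 
  step 5. node 4  ⊔preds={}  new={2}  old={}  +wl: 1
  step 6. node 1  ⊔preds={2}  new={2}  old={}  +wl: 0,4
  step 7. node 0  ⊔preds={0,2}  new={0,1,2}  stable
  step 8. node 4  ⊔preds={2}  new={2}  stable

Least fixpoint reached:
  node 0: {0,1,2}
  node 1: {2}
  node 2: {0}
  node 3: {0,1}
  node 4: {2}

no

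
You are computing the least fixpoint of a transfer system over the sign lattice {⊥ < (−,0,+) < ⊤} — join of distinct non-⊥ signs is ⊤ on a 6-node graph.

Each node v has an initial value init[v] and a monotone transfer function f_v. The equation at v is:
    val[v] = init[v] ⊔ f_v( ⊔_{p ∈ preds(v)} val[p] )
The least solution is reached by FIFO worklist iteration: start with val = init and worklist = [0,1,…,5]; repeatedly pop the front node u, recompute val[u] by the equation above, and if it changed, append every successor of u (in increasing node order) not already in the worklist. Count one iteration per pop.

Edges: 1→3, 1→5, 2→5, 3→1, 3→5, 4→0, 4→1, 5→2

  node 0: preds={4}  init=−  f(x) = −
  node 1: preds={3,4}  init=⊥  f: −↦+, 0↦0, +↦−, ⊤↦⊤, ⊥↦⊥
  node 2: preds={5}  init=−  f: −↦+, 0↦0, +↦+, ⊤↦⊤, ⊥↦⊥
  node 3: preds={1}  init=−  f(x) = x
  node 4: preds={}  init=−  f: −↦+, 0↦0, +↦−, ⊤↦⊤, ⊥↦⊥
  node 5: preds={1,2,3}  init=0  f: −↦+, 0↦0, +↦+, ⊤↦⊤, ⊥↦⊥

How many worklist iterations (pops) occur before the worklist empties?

10

Trace (10 dequeues):
  [1] u=0 | in − | out − | ==
  [2] u=1 | in − | out + | prev ⊥ | push {}
  [3] u=2 | in 0 | out ⊤ | prev − | push {}
  [4] u=3 | in + | out ⊤ | prev − | push {1}
  [5] u=4 | in ⊥ | out − | ==
  [6] u=5 | in ⊤ | out ⊤ | prev 0 | push {2}
  [7] u=1 | in ⊤ | out ⊤ | prev + | push {3,5}
  [8] u=2 | in ⊤ | out ⊤ | ==
  [9] u=3 | in ⊤ | out ⊤ | ==
  [10] u=5 | in ⊤ | out ⊤ | ==

Converged values:
  [0] −
  [1] ⊤
  [2] ⊤
  [3] ⊤
  [4] −
  [5] ⊤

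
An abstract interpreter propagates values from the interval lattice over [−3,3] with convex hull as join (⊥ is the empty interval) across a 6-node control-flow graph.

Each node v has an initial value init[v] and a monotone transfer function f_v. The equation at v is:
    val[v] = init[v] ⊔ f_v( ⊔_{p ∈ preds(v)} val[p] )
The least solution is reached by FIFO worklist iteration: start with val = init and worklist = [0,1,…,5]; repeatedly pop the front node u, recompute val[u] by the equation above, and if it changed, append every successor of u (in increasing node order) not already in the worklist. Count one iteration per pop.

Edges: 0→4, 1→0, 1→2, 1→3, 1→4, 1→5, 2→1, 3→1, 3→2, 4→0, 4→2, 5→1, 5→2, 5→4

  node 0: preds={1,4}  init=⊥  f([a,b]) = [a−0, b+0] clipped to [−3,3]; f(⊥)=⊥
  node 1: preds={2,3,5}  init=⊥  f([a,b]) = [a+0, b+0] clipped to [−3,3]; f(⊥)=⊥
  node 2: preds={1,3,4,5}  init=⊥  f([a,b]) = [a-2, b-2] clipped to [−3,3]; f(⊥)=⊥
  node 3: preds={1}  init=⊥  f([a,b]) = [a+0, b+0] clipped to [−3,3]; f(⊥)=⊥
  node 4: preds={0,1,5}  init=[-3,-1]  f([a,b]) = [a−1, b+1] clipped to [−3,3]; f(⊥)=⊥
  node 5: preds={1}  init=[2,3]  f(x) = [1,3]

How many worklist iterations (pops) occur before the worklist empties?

Worklist (15 pops):
  #1 pop 0: in=[-3,-1] → [-3,-1] (was ⊥); enqueue []
  #2 pop 1: in=[2,3] → [2,3] (was ⊥); enqueue [0]
  #3 pop 2: in=[-3,3] → [-3,1] (was ⊥); enqueue [1]
  #4 pop 3: in=[2,3] → [2,3] (was ⊥); enqueue [2]
  #5 pop 4: in=[-3,3] → [-3,3] (was [-3,-1]); enqueue []
  #6 pop 5: in=[2,3] → [1,3] (was [2,3]); enqueue [4]
  #7 pop 0: in=[-3,3] → [-3,3] (was [-3,-1]); enqueue []
  #8 pop 1: in=[-3,3] → [-3,3] (was [2,3]); enqueue [0,3,5]
  #9 pop 2: in=[-3,3] → [-3,1] (no change)
  #10 pop 4: in=[-3,3] → [-3,3] (no change)
  #11 pop 0: in=[-3,3] → [-3,3] (no change)
  #12 pop 3: in=[-3,3] → [-3,3] (was [2,3]); enqueue [1,2]
  #13 pop 5: in=[-3,3] → [1,3] (no change)
  #14 pop 1: in=[-3,3] → [-3,3] (no change)
  #15 pop 2: in=[-3,3] → [-3,1] (no change)

Fixpoint:
  val[0] = [-3,3]
  val[1] = [-3,3]
  val[2] = [-3,1]
  val[3] = [-3,3]
  val[4] = [-3,3]
  val[5] = [1,3]

15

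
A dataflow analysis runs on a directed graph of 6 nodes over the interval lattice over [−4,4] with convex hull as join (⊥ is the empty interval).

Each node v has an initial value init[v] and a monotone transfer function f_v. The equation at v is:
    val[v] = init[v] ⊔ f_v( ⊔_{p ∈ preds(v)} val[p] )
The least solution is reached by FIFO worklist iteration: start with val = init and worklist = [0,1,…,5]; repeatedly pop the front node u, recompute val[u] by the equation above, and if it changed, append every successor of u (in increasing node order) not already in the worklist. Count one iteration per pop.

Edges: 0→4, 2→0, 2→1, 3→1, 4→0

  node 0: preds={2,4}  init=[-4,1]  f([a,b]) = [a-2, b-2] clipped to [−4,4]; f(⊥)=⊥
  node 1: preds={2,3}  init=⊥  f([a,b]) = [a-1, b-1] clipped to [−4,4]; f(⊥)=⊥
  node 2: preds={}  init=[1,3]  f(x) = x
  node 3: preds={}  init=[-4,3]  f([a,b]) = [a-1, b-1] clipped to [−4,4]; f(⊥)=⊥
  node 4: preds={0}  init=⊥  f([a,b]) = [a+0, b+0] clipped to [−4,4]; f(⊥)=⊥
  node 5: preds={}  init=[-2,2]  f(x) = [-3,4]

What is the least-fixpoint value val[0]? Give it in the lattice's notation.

Iteration log — 7 steps:
  step 1. node 0  ⊔preds=[1,3]  new=[-4,1]  stable
  step 2. node 1  ⊔preds=[-4,3]  new=[-4,2]  old=⊥  +wl: 
  step 3. node 2  ⊔preds=⊥  new=[1,3]  stable
  step 4. node 3  ⊔preds=⊥  new=[-4,3]  stable
  step 5. node 4  ⊔preds=[-4,1]  new=[-4,1]  old=⊥  +wl: 0
  step 6. node 5  ⊔preds=⊥  new=[-3,4]  old=[-2,2]  +wl: 
  step 7. node 0  ⊔preds=[-4,3]  new=[-4,1]  stable

Least fixpoint reached:
  node 0: [-4,1]
  node 1: [-4,2]
  node 2: [1,3]
  node 3: [-4,3]
  node 4: [-4,1]
  node 5: [-3,4]

[-4,1]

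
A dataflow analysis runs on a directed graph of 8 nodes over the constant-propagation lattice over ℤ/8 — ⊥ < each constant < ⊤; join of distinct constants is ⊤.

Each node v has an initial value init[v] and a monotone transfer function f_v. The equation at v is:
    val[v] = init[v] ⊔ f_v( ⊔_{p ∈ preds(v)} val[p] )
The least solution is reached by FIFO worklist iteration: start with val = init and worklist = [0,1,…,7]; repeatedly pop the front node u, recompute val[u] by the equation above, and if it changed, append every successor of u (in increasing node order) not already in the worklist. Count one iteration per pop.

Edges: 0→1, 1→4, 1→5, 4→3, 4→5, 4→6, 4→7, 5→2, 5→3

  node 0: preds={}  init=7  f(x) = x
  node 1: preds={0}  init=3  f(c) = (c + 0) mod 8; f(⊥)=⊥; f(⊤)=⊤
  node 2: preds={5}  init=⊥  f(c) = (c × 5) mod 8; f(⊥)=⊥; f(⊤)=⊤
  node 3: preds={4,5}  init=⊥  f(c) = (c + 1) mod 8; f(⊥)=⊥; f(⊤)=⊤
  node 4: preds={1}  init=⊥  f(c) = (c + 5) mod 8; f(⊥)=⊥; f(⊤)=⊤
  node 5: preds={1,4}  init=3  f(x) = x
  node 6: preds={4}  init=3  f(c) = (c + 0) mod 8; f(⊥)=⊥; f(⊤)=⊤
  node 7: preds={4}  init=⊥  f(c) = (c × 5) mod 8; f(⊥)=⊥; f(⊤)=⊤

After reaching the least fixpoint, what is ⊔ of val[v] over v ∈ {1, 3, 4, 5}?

Worklist (10 pops):
  #1 pop 0: in=⊥ → 7 (no change)
  #2 pop 1: in=7 → ⊤ (was 3); enqueue []
  #3 pop 2: in=3 → 7 (was ⊥); enqueue []
  #4 pop 3: in=3 → 4 (was ⊥); enqueue []
  #5 pop 4: in=⊤ → ⊤ (was ⊥); enqueue [3]
  #6 pop 5: in=⊤ → ⊤ (was 3); enqueue [2]
  #7 pop 6: in=⊤ → ⊤ (was 3); enqueue []
  #8 pop 7: in=⊤ → ⊤ (was ⊥); enqueue []
  #9 pop 3: in=⊤ → ⊤ (was 4); enqueue []
  #10 pop 2: in=⊤ → ⊤ (was 7); enqueue []

Fixpoint:
  val[0] = 7
  val[1] = ⊤
  val[2] = ⊤
  val[3] = ⊤
  val[4] = ⊤
  val[5] = ⊤
  val[6] = ⊤
  val[7] = ⊤

⊤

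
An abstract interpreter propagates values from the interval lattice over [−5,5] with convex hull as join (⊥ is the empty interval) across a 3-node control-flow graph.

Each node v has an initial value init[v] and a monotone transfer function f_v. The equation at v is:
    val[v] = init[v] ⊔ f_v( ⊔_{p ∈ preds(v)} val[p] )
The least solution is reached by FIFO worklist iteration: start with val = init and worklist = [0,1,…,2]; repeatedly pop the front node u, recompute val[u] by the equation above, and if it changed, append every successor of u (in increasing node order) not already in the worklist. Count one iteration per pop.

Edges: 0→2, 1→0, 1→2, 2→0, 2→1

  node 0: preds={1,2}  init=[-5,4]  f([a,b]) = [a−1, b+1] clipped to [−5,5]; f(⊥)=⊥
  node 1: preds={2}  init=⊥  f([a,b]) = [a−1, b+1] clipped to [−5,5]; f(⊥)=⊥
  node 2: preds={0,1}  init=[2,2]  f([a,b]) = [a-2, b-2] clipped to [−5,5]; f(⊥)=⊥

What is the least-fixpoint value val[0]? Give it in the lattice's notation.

Iteration log — 7 steps:
  step 1. node 0  ⊔preds=[2,2]  new=[-5,4]  stable
  step 2. node 1  ⊔preds=[2,2]  new=[1,3]  old=⊥  +wl: 0
  step 3. node 2  ⊔preds=[-5,4]  new=[-5,2]  old=[2,2]  +wl: 1
  step 4. node 0  ⊔preds=[-5,3]  new=[-5,4]  stable
  step 5. node 1  ⊔preds=[-5,2]  new=[-5,3]  old=[1,3]  +wl: 0,2
  step 6. node 0  ⊔preds=[-5,3]  new=[-5,4]  stable
  step 7. node 2  ⊔preds=[-5,4]  new=[-5,2]  stable

Least fixpoint reached:
  node 0: [-5,4]
  node 1: [-5,3]
  node 2: [-5,2]

[-5,4]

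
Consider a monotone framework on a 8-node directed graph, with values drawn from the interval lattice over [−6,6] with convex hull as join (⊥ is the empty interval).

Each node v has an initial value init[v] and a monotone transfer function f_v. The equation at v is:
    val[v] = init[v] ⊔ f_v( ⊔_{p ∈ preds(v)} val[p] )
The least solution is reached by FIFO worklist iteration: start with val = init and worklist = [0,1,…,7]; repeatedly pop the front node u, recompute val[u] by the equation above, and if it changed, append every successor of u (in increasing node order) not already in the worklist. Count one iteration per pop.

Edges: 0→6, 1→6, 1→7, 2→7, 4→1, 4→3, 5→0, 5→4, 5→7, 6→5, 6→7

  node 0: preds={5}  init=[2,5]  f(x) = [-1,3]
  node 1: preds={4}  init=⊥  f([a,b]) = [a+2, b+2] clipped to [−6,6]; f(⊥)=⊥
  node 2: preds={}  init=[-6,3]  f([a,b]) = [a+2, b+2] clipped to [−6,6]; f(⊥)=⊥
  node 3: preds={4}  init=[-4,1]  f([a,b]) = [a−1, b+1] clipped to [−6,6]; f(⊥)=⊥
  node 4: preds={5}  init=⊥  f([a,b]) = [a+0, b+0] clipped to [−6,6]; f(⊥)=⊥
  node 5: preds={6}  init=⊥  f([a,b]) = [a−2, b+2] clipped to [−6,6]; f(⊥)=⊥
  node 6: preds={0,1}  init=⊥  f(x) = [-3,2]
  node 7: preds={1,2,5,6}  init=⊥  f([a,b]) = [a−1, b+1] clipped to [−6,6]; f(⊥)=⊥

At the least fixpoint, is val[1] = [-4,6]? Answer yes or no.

Iteration log — 16 steps:
  step 1. node 0  ⊔preds=⊥  new=[-1,5]  old=[2,5]  +wl: 
  step 2. node 1  ⊔preds=⊥  new=⊥  stable
  step 3. node 2  ⊔preds=⊥  new=[-6,3]  stable
  step 4. node 3  ⊔preds=⊥  new=[-4,1]  stable
  step 5. node 4  ⊔preds=⊥  new=⊥  stable
  step 6. node 5  ⊔preds=⊥  new=⊥  stable
  step 7. node 6  ⊔preds=[-1,5]  new=[-3,2]  old=⊥  +wl: 5
  step 8. node 7  ⊔preds=[-6,3]  new=[-6,4]  old=⊥  +wl: 
  step 9. node 5  ⊔preds=[-3,2]  new=[-5,4]  old=⊥  +wl: 0,4,7
  step 10. node 0  ⊔preds=[-5,4]  new=[-1,5]  stable
  step 11. node 4  ⊔preds=[-5,4]  new=[-5,4]  old=⊥  +wl: 1,3
  step 12. node 7  ⊔preds=[-6,4]  new=[-6,5]  old=[-6,4]  +wl: 
  step 13. node 1  ⊔preds=[-5,4]  new=[-3,6]  old=⊥  +wl: 6,7
  step 14. node 3  ⊔preds=[-5,4]  new=[-6,5]  old=[-4,1]  +wl: 
  step 15. node 6  ⊔preds=[-3,6]  new=[-3,2]  stable
  step 16. node 7  ⊔preds=[-6,6]  new=[-6,6]  old=[-6,5]  +wl: 

Least fixpoint reached:
  node 0: [-1,5]
  node 1: [-3,6]
  node 2: [-6,3]
  node 3: [-6,5]
  node 4: [-5,4]
  node 5: [-5,4]
  node 6: [-3,2]
  node 7: [-6,6]

no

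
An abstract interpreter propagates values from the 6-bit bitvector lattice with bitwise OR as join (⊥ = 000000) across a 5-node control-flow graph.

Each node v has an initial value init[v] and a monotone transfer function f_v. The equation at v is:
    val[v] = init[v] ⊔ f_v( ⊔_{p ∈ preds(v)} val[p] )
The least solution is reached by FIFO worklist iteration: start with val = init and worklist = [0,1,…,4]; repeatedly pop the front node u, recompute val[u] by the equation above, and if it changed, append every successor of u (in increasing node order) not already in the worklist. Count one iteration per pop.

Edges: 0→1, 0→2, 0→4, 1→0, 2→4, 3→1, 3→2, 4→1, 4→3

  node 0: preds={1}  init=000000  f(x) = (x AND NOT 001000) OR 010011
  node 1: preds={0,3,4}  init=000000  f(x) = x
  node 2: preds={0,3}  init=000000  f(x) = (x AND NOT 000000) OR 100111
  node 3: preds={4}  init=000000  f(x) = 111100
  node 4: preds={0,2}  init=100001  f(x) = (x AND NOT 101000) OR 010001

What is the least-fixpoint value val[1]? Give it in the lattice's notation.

Iteration log — 14 steps:
  step 1. node 0  ⊔preds=000000  new=010011  old=000000  +wl: 
  step 2. node 1  ⊔preds=110011  new=110011  old=000000  +wl: 0
  step 3. node 2  ⊔preds=010011  new=110111  old=000000  +wl: 
  step 4. node 3  ⊔preds=100001  new=111100  old=000000  +wl: 1,2
  step 5. node 4  ⊔preds=110111  new=110111  old=100001  +wl: 3
  step 6. node 0  ⊔preds=110011  new=110011  old=010011  +wl: 4
  step 7. node 1  ⊔preds=111111  new=111111  old=110011  +wl: 0
  step 8. node 2  ⊔preds=111111  new=111111  old=110111  +wl: 
  step 9. node 3  ⊔preds=110111  new=111100  stable
  step 10. node 4  ⊔preds=111111  new=110111  stable
  step 11. node 0  ⊔preds=111111  new=110111  old=110011  +wl: 1,2,4
  step 12. node 1  ⊔preds=111111  new=111111  stable
  step 13. node 2  ⊔preds=111111  new=111111  stable
  step 14. node 4  ⊔preds=111111  new=110111  stable

Least fixpoint reached:
  node 0: 110111
  node 1: 111111
  node 2: 111111
  node 3: 111100
  node 4: 110111

111111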